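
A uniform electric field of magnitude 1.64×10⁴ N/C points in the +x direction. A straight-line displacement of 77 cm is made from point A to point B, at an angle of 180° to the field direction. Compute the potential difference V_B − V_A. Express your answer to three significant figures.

1.26×10⁴ V

Only the component of displacement along E changes the potential: ΔV = −E·d·cosθ.
ΔV = −(1.64×10⁴ V/m)(0.770 m)cos180° = 1.26×10⁴ V.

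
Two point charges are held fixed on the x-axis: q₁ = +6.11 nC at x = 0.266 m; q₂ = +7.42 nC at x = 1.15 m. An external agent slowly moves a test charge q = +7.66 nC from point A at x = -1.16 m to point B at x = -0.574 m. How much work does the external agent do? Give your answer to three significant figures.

For quasistatic motion the external work equals the change in potential energy: W_ext = qΔV = q(V_B − V_A).
At A: distances to the source charges are 1.43 m, 2.31 m; V_A = Σ kqᵢ/rᵢ = 67.4 V.
At B: distances to the source charges are 0.840 m, 1.72 m; V_B = Σ kqᵢ/rᵢ = 104 V.
ΔV = V_B − V_A = 36.7 V.
W_ext = qΔV = (7.66×10⁻⁹ C)(36.7 V) = 2.81×10⁻⁷ J.

2.81×10⁻⁷ J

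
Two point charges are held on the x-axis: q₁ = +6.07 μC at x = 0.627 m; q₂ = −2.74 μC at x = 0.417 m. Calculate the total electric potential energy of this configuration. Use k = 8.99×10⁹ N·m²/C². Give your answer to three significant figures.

The work to assemble the configuration equals its total potential energy, U = Σ kqᵢqⱼ/rᵢⱼ over all pairs.
Pair separations: r₁₂ = 0.210 m.
U = (-0.712) = -0.712 J.

-0.712 J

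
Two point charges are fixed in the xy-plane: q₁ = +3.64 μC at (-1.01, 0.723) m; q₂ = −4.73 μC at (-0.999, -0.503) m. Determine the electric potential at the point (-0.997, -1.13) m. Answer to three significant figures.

-5.02×10⁴ V

Electric potential is a scalar, so the contributions from each charge add algebraically: V = Σ kqᵢ/rᵢ.
Distances from the field point to each charge: r₁ = 1.85 m, r₂ = 0.627 m.
V = k[(3.64×10⁻⁶)/(1.85) + (-4.73×10⁻⁶)/(0.627)] = -5.02×10⁴ V.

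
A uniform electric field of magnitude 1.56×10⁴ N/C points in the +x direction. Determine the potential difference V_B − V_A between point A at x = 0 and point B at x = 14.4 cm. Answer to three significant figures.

In a uniform field, potential decreases in the direction of E: V_B − V_A = −E·Δx.
V_B − V_A = −(1.56×10⁴ V/m)(0.144 m) = -2250 V.

-2250 V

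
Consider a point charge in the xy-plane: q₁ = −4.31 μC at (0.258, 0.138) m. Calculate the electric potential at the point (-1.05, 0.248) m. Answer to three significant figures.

-2.95×10⁴ V

The total potential is the scalar sum of each charge's contribution, V = Σ kqᵢ/rᵢ.
Distances from the field point to each charge: r₁ = 1.31 m.
V = k[(-4.31×10⁻⁶)/(1.31)] = -2.95×10⁴ V.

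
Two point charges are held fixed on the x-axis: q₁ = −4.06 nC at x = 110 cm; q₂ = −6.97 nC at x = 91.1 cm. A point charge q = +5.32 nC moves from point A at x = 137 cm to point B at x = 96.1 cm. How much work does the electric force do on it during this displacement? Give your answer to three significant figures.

The work done by the electric force is W_field = −ΔU = −q(V_B − V_A) = q(V_A − V_B).
At A: distances to the source charges are 0.270 m, 0.459 m; V_A = Σ kqᵢ/rᵢ = -272 V.
At B: distances to the source charges are 0.139 m, 0.0500 m; V_B = Σ kqᵢ/rᵢ = -1520 V.
ΔV = V_B − V_A = -1240 V.
W_field = −qΔV = −(5.32×10⁻⁹ C)(-1240 V) = 6.62×10⁻⁶ J.

6.62×10⁻⁶ J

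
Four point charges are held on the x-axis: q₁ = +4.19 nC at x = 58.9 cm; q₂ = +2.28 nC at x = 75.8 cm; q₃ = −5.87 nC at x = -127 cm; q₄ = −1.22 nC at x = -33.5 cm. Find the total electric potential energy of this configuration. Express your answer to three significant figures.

The assembly work is the sum of pairwise potential energies, U = Σ_{i<j} kqᵢqⱼ/rᵢⱼ.
Pair separations: r₁₂ = 0.169 m, r₁₃ = 1.86 m, r₁₄ = 0.924 m, r₂₃ = 2.03 m, r₂₄ = 1.09 m, r₃₄ = 0.935 m.
Summing all 6 pair terms gives U = 3.26×10⁻⁷ J.

3.26×10⁻⁷ J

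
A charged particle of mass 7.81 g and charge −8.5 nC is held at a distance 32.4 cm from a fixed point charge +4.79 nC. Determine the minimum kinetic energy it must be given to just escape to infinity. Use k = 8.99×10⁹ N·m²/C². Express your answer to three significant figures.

To just escape, total mechanical energy must reach zero at infinity: ½mv²_min + U = 0, so ½mv²_min = −U = |kQq|/r.
|U| = |kQq|/r = (8.99×10⁹ N·m²/C²)(4.79×10⁻⁹)(8.50×10⁻⁹)/(0.324) = 1.13×10⁻⁶ J.

1.13×10⁻⁶ J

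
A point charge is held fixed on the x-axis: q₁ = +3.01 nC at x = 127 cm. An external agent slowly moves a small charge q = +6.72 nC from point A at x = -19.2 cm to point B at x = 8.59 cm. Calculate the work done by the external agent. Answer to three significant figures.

2.92×10⁻⁸ J

For quasistatic motion the external work equals the change in potential energy: W_ext = qΔV = q(V_B − V_A).
At A: distance to the source charge is 1.46 m; V_A = kq₁/r = 18.5 V.
At B: distance to the source charge is 1.18 m; V_B = kq₁/r = 22.9 V.
ΔV = V_B − V_A = 4.34 V.
W_ext = qΔV = (6.72×10⁻⁹ C)(4.34 V) = 2.92×10⁻⁸ J.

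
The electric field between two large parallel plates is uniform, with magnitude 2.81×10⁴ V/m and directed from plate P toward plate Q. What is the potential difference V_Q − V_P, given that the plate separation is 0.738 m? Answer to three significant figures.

-2.07×10⁴ V

In a uniform field, potential decreases in the direction of E: ΔV = −E·d for a displacement d parallel to E.
Going from P to Q is a displacement of 0.738 m along the field, so V_Q − V_P = −Ed = -2.07×10⁴ V.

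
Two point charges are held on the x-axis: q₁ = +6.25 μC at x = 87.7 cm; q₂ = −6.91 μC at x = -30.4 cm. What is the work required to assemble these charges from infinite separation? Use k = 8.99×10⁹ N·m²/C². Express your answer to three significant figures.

The assembly work is the sum of pairwise potential energies, U = Σ_{i<j} kqᵢqⱼ/rᵢⱼ.
Pair separations: r₁₂ = 1.18 m.
U = (-0.329) = -0.329 J.

-0.329 J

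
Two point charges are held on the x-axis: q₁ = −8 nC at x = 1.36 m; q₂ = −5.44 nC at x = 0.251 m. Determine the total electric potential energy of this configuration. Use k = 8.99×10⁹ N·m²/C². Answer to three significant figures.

3.53×10⁻⁷ J

The assembly work is the sum of pairwise potential energies, U = Σ_{i<j} kqᵢqⱼ/rᵢⱼ.
Pair separations: r₁₂ = 1.11 m.
U = (3.53×10⁻⁷) = 3.53×10⁻⁷ J.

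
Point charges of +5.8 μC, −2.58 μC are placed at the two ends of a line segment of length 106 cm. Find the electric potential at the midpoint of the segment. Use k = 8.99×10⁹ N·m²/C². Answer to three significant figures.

5.46×10⁴ V

Electric potential is a scalar, so the contributions from each charge add algebraically: V = Σ kqᵢ/rᵢ.
Each charge is 0.530 m from the midpoint.
V = k[(5.80×10⁻⁶)/(0.530) + (-2.58×10⁻⁶)/(0.530)] = 5.46×10⁴ V.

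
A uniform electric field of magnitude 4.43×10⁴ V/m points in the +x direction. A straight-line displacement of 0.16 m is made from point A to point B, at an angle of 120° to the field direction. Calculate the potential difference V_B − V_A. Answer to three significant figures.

Only the component of displacement along E changes the potential: ΔV = −E·d·cosθ.
ΔV = −(4.43×10⁴ V/m)(0.160 m)cos120° = 3540 V.

3540 V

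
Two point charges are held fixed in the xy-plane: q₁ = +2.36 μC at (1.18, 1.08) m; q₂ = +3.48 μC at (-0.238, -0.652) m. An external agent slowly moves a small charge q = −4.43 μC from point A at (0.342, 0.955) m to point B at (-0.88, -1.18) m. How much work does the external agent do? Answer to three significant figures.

-5.42×10⁻³ J

For quasistatic motion the external work equals the change in potential energy: W_ext = qΔV = q(V_B − V_A).
At A: distances to the source charges are 0.847 m, 1.71 m; V_A = Σ kqᵢ/rᵢ = 4.34×10⁴ V.
At B: distances to the source charges are 3.06 m, 0.831 m; V_B = Σ kqᵢ/rᵢ = 4.46×10⁴ V.
ΔV = V_B − V_A = 1220 V.
W_ext = qΔV = (-4.43×10⁻⁶ C)(1220 V) = -5.42×10⁻³ J.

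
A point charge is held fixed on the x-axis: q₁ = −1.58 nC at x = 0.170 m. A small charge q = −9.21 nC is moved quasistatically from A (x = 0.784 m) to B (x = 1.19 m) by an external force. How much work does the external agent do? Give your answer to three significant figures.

For quasistatic motion the external work equals the change in potential energy: W_ext = qΔV = q(V_B − V_A).
At A: distance to the source charge is 0.614 m; V_A = kq₁/r = -23.1 V.
At B: distance to the source charge is 1.02 m; V_B = kq₁/r = -13.9 V.
ΔV = V_B − V_A = 9.21 V.
W_ext = qΔV = (-9.21×10⁻⁹ C)(9.21 V) = -8.48×10⁻⁸ J.

-8.48×10⁻⁸ J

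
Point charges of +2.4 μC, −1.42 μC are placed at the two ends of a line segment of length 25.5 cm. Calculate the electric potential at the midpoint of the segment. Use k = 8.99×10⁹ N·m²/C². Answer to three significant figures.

6.91×10⁴ V

Electric potential is a scalar, so the contributions from each charge add algebraically: V = Σ kqᵢ/rᵢ.
Each charge is 0.128 m from the midpoint.
V = k[(2.40×10⁻⁶)/(0.128) + (-1.42×10⁻⁶)/(0.128)] = 6.91×10⁴ V.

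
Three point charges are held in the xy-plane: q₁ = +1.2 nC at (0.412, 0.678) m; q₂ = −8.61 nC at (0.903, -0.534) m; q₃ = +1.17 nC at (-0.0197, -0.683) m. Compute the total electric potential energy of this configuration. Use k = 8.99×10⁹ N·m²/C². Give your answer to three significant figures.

The work to assemble the configuration equals its total potential energy, U = Σ kqᵢqⱼ/rᵢⱼ over all pairs.
Pair separations: r₁₂ = 1.31 m, r₁₃ = 1.43 m, r₂₃ = 0.935 m.
U = (-7.10×10⁻⁸) + (8.84×10⁻⁹) + (-9.69×10⁻⁸) = -1.59×10⁻⁷ J.

-1.59×10⁻⁷ J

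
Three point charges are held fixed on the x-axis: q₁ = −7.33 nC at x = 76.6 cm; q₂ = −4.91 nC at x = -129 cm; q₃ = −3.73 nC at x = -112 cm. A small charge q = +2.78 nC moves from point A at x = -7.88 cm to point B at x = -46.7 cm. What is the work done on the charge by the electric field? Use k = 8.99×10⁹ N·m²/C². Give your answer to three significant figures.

The work done by the electric force is W_field = −ΔU = −q(V_B − V_A) = q(V_A − V_B).
At A: distances to the source charges are 0.845 m, 1.21 m, 1.04 m; V_A = Σ kqᵢ/rᵢ = -147 V.
At B: distances to the source charges are 1.23 m, 0.823 m, 0.653 m; V_B = Σ kqᵢ/rᵢ = -158 V.
ΔV = V_B − V_A = -11.8 V.
W_field = −qΔV = −(2.78×10⁻⁹ C)(-11.8 V) = 3.27×10⁻⁸ J.

3.27×10⁻⁸ J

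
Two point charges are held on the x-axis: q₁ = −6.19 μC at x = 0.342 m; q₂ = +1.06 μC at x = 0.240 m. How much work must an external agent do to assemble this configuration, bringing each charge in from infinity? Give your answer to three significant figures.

The assembly work is the sum of pairwise potential energies, U = Σ_{i<j} kqᵢqⱼ/rᵢⱼ.
Pair separations: r₁₂ = 0.102 m.
U = (-0.578) = -0.578 J.

-0.578 J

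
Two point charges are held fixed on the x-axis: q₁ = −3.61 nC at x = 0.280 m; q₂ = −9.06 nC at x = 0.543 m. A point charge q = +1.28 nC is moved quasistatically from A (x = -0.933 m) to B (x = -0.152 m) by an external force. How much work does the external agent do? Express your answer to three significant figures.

For quasistatic motion the external work equals the change in potential energy: W_ext = qΔV = q(V_B − V_A).
At A: distances to the source charges are 1.21 m, 1.48 m; V_A = Σ kqᵢ/rᵢ = -81.9 V.
At B: distances to the source charges are 0.432 m, 0.695 m; V_B = Σ kqᵢ/rᵢ = -192 V.
ΔV = V_B − V_A = -110 V.
W_ext = qΔV = (1.28×10⁻⁹ C)(-110 V) = -1.41×10⁻⁷ J.

-1.41×10⁻⁷ J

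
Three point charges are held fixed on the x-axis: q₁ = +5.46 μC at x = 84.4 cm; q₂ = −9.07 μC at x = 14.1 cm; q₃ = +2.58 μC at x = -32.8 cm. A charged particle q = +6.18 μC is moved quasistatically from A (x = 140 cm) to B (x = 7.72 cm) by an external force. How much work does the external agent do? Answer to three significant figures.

-7.38 J

For quasistatic motion the external work equals the change in potential energy: W_ext = qΔV = q(V_B − V_A).
At A: distances to the source charges are 0.556 m, 1.26 m, 1.73 m; V_A = Σ kqᵢ/rᵢ = 3.69×10⁴ V.
At B: distances to the source charges are 0.767 m, 0.0638 m, 0.405 m; V_B = Σ kqᵢ/rᵢ = -1.16×10⁶ V.
ΔV = V_B − V_A = -1.19×10⁶ V.
W_ext = qΔV = (6.18×10⁻⁶ C)(-1.19×10⁶ V) = -7.38 J.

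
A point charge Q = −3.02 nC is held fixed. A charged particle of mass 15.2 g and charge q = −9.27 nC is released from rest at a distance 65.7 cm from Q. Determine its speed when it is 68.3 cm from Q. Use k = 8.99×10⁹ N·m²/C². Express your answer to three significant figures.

1.39×10⁻³ m/s

Only the electrostatic force acts, so mechanical energy is conserved: ½mv² = U₁ − U₂ = kQq(1/r₁ − 1/r₂).
U₁ − U₂ = (8.99×10⁹ N·m²/C²)(-3.02×10⁻⁹ C)(-9.27×10⁻⁹ C)(1/0.657 − 1/0.683) = 1.46×10⁻⁸ J.
v = √(2·1.46×10⁻⁸/0.0152) = 1.39×10⁻³ m/s.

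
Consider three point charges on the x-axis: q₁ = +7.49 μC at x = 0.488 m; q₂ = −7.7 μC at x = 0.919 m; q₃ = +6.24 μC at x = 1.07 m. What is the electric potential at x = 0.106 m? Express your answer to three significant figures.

1.49×10⁵ V

The total potential is the scalar sum of each charge's contribution, V = Σ kqᵢ/rᵢ.
Distances from the field point to each charge: r₁ = 0.382 m, r₂ = 0.813 m, r₃ = 0.964 m.
V = k[(7.49×10⁻⁶)/(0.382) + (-7.70×10⁻⁶)/(0.813) + (6.24×10⁻⁶)/(0.964)] = 1.49×10⁵ V.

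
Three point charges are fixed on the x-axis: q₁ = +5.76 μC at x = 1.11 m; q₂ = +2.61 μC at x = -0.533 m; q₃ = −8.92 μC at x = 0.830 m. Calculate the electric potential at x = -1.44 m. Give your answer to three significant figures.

The total potential is the scalar sum of each charge's contribution, V = Σ kqᵢ/rᵢ.
Distances from the field point to each charge: r₁ = 2.55 m, r₂ = 0.907 m, r₃ = 2.27 m.
V = k[(5.76×10⁻⁶)/(2.55) + (2.61×10⁻⁶)/(0.907) + (-8.92×10⁻⁶)/(2.27)] = 1.09×10⁴ V.

1.09×10⁴ V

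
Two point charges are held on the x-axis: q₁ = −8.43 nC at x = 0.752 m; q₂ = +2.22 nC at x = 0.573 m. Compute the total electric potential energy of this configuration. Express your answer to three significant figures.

The work to assemble the configuration equals its total potential energy, U = Σ kqᵢqⱼ/rᵢⱼ over all pairs.
Pair separations: r₁₂ = 0.179 m.
U = (-9.40×10⁻⁷) = -9.40×10⁻⁷ J.

-9.40×10⁻⁷ J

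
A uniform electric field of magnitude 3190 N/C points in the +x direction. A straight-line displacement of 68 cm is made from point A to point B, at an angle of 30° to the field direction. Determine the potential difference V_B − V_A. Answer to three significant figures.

Only the component of displacement along E changes the potential: ΔV = −E·d·cosθ.
ΔV = −(3190 V/m)(0.680 m)cos30° = -1880 V.

-1880 V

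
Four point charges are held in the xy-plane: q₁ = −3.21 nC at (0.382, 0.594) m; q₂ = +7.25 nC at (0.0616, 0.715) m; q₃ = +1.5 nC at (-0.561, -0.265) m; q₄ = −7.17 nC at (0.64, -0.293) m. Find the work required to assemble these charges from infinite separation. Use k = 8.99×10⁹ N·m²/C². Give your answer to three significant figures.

The assembly work is the sum of pairwise potential energies, U = Σ_{i<j} kqᵢqⱼ/rᵢⱼ.
Pair separations: r₁₂ = 0.342 m, r₁₃ = 1.28 m, r₁₄ = 0.924 m, r₂₃ = 1.16 m, r₂₄ = 1.16 m, r₃₄ = 1.20 m.
Summing all 6 pair terms gives U = -8.19×10⁻⁷ J.

-8.19×10⁻⁷ J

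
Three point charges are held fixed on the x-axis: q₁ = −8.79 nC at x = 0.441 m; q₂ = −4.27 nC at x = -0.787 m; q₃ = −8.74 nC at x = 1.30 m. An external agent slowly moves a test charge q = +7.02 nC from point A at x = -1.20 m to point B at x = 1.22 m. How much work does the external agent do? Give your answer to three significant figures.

For quasistatic motion the external work equals the change in potential energy: W_ext = qΔV = q(V_B − V_A).
At A: distances to the source charges are 1.64 m, 0.413 m, 2.50 m; V_A = Σ kqᵢ/rᵢ = -173 V.
At B: distances to the source charges are 0.779 m, 2.01 m, 0.0800 m; V_B = Σ kqᵢ/rᵢ = -1100 V.
ΔV = V_B − V_A = -930 V.
W_ext = qΔV = (7.02×10⁻⁹ C)(-930 V) = -6.53×10⁻⁶ J.

-6.53×10⁻⁶ J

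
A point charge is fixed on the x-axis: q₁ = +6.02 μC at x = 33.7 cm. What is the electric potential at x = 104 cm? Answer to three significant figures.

The total potential is the scalar sum of each charge's contribution, V = Σ kqᵢ/rᵢ.
V = k[(6.02×10⁻⁶)/(0.703)] = 7.70×10⁴ V.

7.70×10⁴ V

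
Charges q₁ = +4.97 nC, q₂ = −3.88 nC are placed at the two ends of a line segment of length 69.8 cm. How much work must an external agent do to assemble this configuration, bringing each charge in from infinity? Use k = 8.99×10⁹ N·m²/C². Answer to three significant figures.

-2.48×10⁻⁷ J

The assembly work is the sum of pairwise potential energies, U = Σ_{i<j} kqᵢqⱼ/rᵢⱼ.
The separation is r = 0.698 m.
U = (-2.48×10⁻⁷) = -2.48×10⁻⁷ J.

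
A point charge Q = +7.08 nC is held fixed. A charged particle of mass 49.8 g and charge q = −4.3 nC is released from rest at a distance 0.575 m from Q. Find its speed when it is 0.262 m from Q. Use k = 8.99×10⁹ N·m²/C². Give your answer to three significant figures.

4.78×10⁻³ m/s

Only the electrostatic force acts, so mechanical energy is conserved: ½mv² = U₁ − U₂ = kQq(1/r₁ − 1/r₂).
U₁ − U₂ = (8.99×10⁹ N·m²/C²)(7.08×10⁻⁹ C)(-4.30×10⁻⁹ C)(1/0.575 − 1/0.262) = 5.69×10⁻⁷ J.
v = √(2·5.69×10⁻⁷/0.0498) = 4.78×10⁻³ m/s.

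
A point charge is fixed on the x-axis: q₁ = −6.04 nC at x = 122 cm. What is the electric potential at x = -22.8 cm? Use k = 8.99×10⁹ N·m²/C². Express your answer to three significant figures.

-37.5 V

The total potential is the scalar sum of each charge's contribution, V = Σ kqᵢ/rᵢ.
V = k[(-6.04×10⁻⁹)/(1.45)] = -37.5 V.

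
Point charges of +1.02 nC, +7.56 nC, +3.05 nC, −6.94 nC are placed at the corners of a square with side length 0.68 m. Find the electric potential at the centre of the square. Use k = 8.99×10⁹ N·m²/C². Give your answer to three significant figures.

87.7 V

The total potential is the scalar sum of each charge's contribution, V = Σ kqᵢ/rᵢ.
The distance from each corner to the centre is a√2/2 = 0.481 m.
V = k[(1.02×10⁻⁹)/(0.481) + (7.56×10⁻⁹)/(0.481) + (3.05×10⁻⁹)/(0.481) + (-6.94×10⁻⁹)/(0.481)] = 87.7 V.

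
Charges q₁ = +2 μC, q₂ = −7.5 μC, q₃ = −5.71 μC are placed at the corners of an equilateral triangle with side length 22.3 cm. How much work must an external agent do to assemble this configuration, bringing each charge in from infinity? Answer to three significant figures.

The work to assemble the configuration equals its total potential energy, U = Σ kqᵢqⱼ/rᵢⱼ over all pairs.
All three pair separations equal the side length, 0.223 m.
U = (-0.605) + (-0.460) + (1.73) = 0.661 J.

0.661 J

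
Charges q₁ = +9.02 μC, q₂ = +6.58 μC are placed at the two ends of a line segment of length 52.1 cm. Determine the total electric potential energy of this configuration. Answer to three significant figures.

1.02 J

The assembly work is the sum of pairwise potential energies, U = Σ_{i<j} kqᵢqⱼ/rᵢⱼ.
The separation is r = 0.521 m.
U = (1.02) = 1.02 J.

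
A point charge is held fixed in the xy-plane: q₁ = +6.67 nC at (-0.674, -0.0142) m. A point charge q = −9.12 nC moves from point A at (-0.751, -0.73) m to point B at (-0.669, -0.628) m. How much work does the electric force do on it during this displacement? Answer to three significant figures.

1.31×10⁻⁷ J

The work done by the electric force is W_field = −ΔU = −q(V_B − V_A) = q(V_A − V_B).
At A: distance to the source charge is 0.720 m; V_A = kq₁/r = 83.3 V.
At B: distance to the source charge is 0.614 m; V_B = kq₁/r = 97.7 V.
ΔV = V_B − V_A = 14.4 V.
W_field = −qΔV = −(-9.12×10⁻⁹ C)(14.4 V) = 1.31×10⁻⁷ J.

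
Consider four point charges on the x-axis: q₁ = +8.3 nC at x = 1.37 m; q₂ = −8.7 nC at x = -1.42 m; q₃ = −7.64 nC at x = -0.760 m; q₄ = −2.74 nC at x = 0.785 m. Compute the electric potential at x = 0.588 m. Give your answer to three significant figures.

-120 V

Electric potential is a scalar, so the contributions from each charge add algebraically: V = Σ kqᵢ/rᵢ.
Distances from the field point to each charge: r₁ = 0.782 m, r₂ = 2.01 m, r₃ = 1.35 m, r₄ = 0.197 m.
V = k[(8.30×10⁻⁹)/(0.782) + (-8.70×10⁻⁹)/(2.01) + (-7.64×10⁻⁹)/(1.35) + (-2.74×10⁻⁹)/(0.197)] = -120 V.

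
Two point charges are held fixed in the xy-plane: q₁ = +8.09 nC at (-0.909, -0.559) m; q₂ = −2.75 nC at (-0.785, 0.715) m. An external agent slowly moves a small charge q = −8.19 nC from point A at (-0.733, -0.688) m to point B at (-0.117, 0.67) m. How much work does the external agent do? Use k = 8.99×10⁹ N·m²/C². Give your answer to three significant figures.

For quasistatic motion the external work equals the change in potential energy: W_ext = qΔV = q(V_B − V_A).
At A: distances to the source charges are 0.218 m, 1.40 m; V_A = Σ kqᵢ/rᵢ = 316 V.
At B: distances to the source charges are 1.46 m, 0.670 m; V_B = Σ kqᵢ/rᵢ = 12.8 V.
ΔV = V_B − V_A = -303 V.
W_ext = qΔV = (-8.19×10⁻⁹ C)(-303 V) = 2.48×10⁻⁶ J.

2.48×10⁻⁶ J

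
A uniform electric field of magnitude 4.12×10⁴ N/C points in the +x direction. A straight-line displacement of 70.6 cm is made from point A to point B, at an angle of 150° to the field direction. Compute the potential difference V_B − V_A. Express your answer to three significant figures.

2.52×10⁴ V

Only the component of displacement along E changes the potential: ΔV = −E·d·cosθ.
ΔV = −(4.12×10⁴ V/m)(0.706 m)cos150° = 2.52×10⁴ V.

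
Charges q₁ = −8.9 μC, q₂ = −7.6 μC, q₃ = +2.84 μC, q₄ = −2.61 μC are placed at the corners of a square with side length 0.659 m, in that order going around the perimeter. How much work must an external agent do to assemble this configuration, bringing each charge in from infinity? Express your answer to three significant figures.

The assembly work is the sum of pairwise potential energies, U = Σ_{i<j} kqᵢqⱼ/rᵢⱼ.
The four side pairs have separation 0.659 m and the two diagonal pairs 0.932 m.
Summing all 6 pair terms gives U = 0.792 J.

0.792 J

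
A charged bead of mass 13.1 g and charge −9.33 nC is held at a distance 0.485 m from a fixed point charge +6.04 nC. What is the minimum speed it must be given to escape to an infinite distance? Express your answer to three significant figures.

0.0126 m/s

To just escape, total mechanical energy must reach zero at infinity: ½mv²_min + U = 0, so ½mv²_min = −U = |kQq|/r.
|U| = |kQq|/r = (8.99×10⁹ N·m²/C²)(6.04×10⁻⁹)(9.33×10⁻⁹)/(0.485) = 1.04×10⁻⁶ J.
v_min = √(2|U|/m) = √(2·1.04×10⁻⁶/0.0131) = 0.0126 m/s.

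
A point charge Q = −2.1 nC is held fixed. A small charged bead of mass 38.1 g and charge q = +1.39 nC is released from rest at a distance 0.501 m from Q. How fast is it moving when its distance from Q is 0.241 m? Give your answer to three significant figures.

Only the electrostatic force acts, so mechanical energy is conserved: ½mv² = U₁ − U₂ = kQq(1/r₁ − 1/r₂).
U₁ − U₂ = (8.99×10⁹ N·m²/C²)(-2.10×10⁻⁹ C)(1.39×10⁻⁹ C)(1/0.501 − 1/0.241) = 5.65×10⁻⁸ J.
v = √(2·5.65×10⁻⁸/0.0381) = 1.72×10⁻³ m/s.

1.72×10⁻³ m/s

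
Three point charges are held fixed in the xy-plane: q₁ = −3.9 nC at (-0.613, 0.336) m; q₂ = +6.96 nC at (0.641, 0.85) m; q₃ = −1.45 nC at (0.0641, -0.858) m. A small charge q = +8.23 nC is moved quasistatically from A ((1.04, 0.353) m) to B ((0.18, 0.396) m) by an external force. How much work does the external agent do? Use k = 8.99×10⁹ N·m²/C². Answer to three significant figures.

-2.17×10⁻⁷ J

For quasistatic motion the external work equals the change in potential energy: W_ext = qΔV = q(V_B − V_A).
At A: distances to the source charges are 1.65 m, 0.637 m, 1.56 m; V_A = Σ kqᵢ/rᵢ = 68.6 V.
At B: distances to the source charges are 0.795 m, 0.647 m, 1.26 m; V_B = Σ kqᵢ/rᵢ = 42.3 V.
ΔV = V_B − V_A = -26.3 V.
W_ext = qΔV = (8.23×10⁻⁹ C)(-26.3 V) = -2.17×10⁻⁷ J.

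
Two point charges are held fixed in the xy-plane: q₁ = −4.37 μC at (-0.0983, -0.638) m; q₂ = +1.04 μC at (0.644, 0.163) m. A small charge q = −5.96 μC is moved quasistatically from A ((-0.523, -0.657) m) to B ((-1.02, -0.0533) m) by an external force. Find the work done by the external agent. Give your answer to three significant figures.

For quasistatic motion the external work equals the change in potential energy: W_ext = qΔV = q(V_B − V_A).
At A: distances to the source charges are 0.425 m, 1.43 m; V_A = Σ kqᵢ/rᵢ = -8.59×10⁴ V.
At B: distances to the source charges are 1.09 m, 1.68 m; V_B = Σ kqᵢ/rᵢ = -3.04×10⁴ V.
ΔV = V_B − V_A = 5.54×10⁴ V.
W_ext = qΔV = (-5.96×10⁻⁶ C)(5.54×10⁴ V) = -0.330 J.

-0.330 J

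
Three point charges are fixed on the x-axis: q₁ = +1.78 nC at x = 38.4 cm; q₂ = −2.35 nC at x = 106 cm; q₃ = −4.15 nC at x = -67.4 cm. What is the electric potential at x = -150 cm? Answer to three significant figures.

-44.9 V

Electric potential is a scalar, so the contributions from each charge add algebraically: V = Σ kqᵢ/rᵢ.
Distances from the field point to each charge: r₁ = 1.88 m, r₂ = 2.56 m, r₃ = 0.826 m.
V = k[(1.78×10⁻⁹)/(1.88) + (-2.35×10⁻⁹)/(2.56) + (-4.15×10⁻⁹)/(0.826)] = -44.9 V.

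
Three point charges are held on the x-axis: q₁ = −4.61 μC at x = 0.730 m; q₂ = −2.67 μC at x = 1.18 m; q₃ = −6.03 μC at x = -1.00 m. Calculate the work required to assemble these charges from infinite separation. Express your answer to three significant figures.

0.457 J

The work to assemble the configuration equals its total potential energy, U = Σ kqᵢqⱼ/rᵢⱼ over all pairs.
Pair separations: r₁₂ = 0.450 m, r₁₃ = 1.73 m, r₂₃ = 2.18 m.
U = (0.246) + (0.144) + (0.0664) = 0.457 J.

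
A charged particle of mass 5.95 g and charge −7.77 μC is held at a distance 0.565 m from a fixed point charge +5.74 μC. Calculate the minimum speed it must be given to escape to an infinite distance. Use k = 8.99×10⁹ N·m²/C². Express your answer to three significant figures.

15.4 m/s

To just escape, total mechanical energy must reach zero at infinity: ½mv²_min + U = 0, so ½mv²_min = −U = |kQq|/r.
|U| = |kQq|/r = (8.99×10⁹ N·m²/C²)(5.74×10⁻⁶)(7.77×10⁻⁶)/(0.565) = 0.710 J.
v_min = √(2|U|/m) = √(2·0.710/5.95×10⁻³) = 15.4 m/s.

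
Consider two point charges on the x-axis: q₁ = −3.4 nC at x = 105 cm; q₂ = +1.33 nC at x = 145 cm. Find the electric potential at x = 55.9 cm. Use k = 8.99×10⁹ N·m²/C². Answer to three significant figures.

The total potential is the scalar sum of each charge's contribution, V = Σ kqᵢ/rᵢ.
Distances from the field point to each charge: r₁ = 0.491 m, r₂ = 0.891 m.
V = k[(-3.40×10⁻⁹)/(0.491) + (1.33×10⁻⁹)/(0.891)] = -48.8 V.

-48.8 V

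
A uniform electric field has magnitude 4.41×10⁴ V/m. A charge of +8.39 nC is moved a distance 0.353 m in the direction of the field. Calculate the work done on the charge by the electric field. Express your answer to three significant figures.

1.31×10⁻⁴ J

The potential change for a displacement 0.353 m in the direction of the field is ΔV = −Ed = -1.56×10⁴ V.
W_field = −qΔV = 1.31×10⁻⁴ J.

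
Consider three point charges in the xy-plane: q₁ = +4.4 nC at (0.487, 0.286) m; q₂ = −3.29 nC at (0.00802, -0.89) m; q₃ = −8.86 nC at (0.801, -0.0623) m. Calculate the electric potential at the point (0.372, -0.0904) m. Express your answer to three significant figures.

-118 V

The total potential is the scalar sum of each charge's contribution, V = Σ kqᵢ/rᵢ.
Distances from the field point to each charge: r₁ = 0.394 m, r₂ = 0.879 m, r₃ = 0.430 m.
V = k[(4.40×10⁻⁹)/(0.394) + (-3.29×10⁻⁹)/(0.879) + (-8.86×10⁻⁹)/(0.430)] = -118 V.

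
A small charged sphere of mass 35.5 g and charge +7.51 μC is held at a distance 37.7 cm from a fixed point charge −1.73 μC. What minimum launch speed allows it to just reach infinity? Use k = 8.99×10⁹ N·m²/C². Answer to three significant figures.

To just escape, total mechanical energy must reach zero at infinity: ½mv²_min + U = 0, so ½mv²_min = −U = |kQq|/r.
|U| = |kQq|/r = (8.99×10⁹ N·m²/C²)(1.73×10⁻⁶)(7.51×10⁻⁶)/(0.377) = 0.310 J.
v_min = √(2|U|/m) = √(2·0.310/0.0355) = 4.18 m/s.

4.18 m/s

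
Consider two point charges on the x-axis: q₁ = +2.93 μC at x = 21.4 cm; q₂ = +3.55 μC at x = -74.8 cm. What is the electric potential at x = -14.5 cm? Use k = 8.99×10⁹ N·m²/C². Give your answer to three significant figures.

1.26×10⁵ V

The total potential is the scalar sum of each charge's contribution, V = Σ kqᵢ/rᵢ.
Distances from the field point to each charge: r₁ = 0.359 m, r₂ = 0.603 m.
V = k[(2.93×10⁻⁶)/(0.359) + (3.55×10⁻⁶)/(0.603)] = 1.26×10⁵ V.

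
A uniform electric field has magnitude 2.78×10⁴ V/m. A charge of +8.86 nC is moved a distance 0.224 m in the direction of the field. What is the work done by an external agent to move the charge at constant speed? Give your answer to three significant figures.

-5.52×10⁻⁵ J

The potential change for a displacement 0.224 m in the direction of the field is ΔV = −Ed = -6230 V.
W_ext = qΔV = -5.52×10⁻⁵ J.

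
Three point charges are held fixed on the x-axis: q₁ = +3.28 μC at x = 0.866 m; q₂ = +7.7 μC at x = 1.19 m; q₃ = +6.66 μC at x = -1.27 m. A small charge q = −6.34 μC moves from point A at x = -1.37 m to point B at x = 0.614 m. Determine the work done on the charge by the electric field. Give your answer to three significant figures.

The work done by the electric force is W_field = −ΔU = −q(V_B − V_A) = q(V_A − V_B).
At A: distances to the source charges are 2.24 m, 2.56 m, 0.100 m; V_A = Σ kqᵢ/rᵢ = 6.39×10⁵ V.
At B: distances to the source charges are 0.252 m, 0.576 m, 1.88 m; V_B = Σ kqᵢ/rᵢ = 2.69×10⁵ V.
ΔV = V_B − V_A = -3.70×10⁵ V.
W_field = −qΔV = −(-6.34×10⁻⁶ C)(-3.70×10⁵ V) = -2.35 J.

-2.35 J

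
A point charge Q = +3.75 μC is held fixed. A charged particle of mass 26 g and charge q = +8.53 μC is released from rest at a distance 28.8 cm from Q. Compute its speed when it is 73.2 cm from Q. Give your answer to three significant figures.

6.83 m/s

Only the electrostatic force acts, so mechanical energy is conserved: ½mv² = U₁ − U₂ = kQq(1/r₁ − 1/r₂).
U₁ − U₂ = (8.99×10⁹ N·m²/C²)(3.75×10⁻⁶ C)(8.53×10⁻⁶ C)(1/0.288 − 1/0.732) = 0.606 J.
v = √(2·0.606/0.0260) = 6.83 m/s.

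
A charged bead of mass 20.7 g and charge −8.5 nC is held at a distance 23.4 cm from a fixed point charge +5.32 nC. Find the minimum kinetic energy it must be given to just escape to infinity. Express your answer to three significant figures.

To just escape, total mechanical energy must reach zero at infinity: ½mv²_min + U = 0, so ½mv²_min = −U = |kQq|/r.
|U| = |kQq|/r = (8.99×10⁹ N·m²/C²)(5.32×10⁻⁹)(8.50×10⁻⁹)/(0.234) = 1.74×10⁻⁶ J.

1.74×10⁻⁶ J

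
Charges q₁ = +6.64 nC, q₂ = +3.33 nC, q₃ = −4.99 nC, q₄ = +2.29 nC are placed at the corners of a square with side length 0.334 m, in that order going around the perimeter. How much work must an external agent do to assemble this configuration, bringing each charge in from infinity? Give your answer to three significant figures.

-2.36×10⁻⁷ J

The assembly work is the sum of pairwise potential energies, U = Σ_{i<j} kqᵢqⱼ/rᵢⱼ.
The four side pairs have separation 0.334 m and the two diagonal pairs 0.472 m.
Summing all 6 pair terms gives U = -2.36×10⁻⁷ J.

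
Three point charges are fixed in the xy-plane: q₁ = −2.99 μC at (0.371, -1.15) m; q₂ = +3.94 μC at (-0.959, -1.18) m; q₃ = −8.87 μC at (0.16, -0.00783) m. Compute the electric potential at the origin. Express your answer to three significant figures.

-4.97×10⁵ V

Electric potential is a scalar, so the contributions from each charge add algebraically: V = Σ kqᵢ/rᵢ.
Distances from the field point to each charge: r₁ = 1.21 m, r₂ = 1.52 m, r₃ = 0.160 m.
V = k[(-2.99×10⁻⁶)/(1.21) + (3.94×10⁻⁶)/(1.52) + (-8.87×10⁻⁶)/(0.160)] = -4.97×10⁵ V.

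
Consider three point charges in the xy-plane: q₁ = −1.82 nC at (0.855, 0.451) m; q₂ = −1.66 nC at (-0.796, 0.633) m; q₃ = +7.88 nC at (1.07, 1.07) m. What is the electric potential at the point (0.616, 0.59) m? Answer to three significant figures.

37.5 V

Electric potential is a scalar, so the contributions from each charge add algebraically: V = Σ kqᵢ/rᵢ.
Distances from the field point to each charge: r₁ = 0.276 m, r₂ = 1.41 m, r₃ = 0.661 m.
V = k[(-1.82×10⁻⁹)/(0.276) + (-1.66×10⁻⁹)/(1.41) + (7.88×10⁻⁹)/(0.661)] = 37.5 V.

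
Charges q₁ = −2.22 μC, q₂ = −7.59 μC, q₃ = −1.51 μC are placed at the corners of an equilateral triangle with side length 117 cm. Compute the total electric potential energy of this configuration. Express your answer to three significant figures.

The assembly work is the sum of pairwise potential energies, U = Σ_{i<j} kqᵢqⱼ/rᵢⱼ.
All three pair separations equal the side length, 1.17 m.
U = (0.129) + (0.0258) + (0.0881) = 0.243 J.

0.243 J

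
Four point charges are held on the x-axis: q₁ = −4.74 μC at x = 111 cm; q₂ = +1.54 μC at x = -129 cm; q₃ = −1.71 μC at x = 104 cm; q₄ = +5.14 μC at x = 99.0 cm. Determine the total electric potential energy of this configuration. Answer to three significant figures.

The work to assemble the configuration equals its total potential energy, U = Σ kqᵢqⱼ/rᵢⱼ over all pairs.
Pair separations: r₁₂ = 2.40 m, r₁₃ = 0.0700 m, r₁₄ = 0.120 m, r₂₃ = 2.33 m, r₂₄ = 2.28 m, r₃₄ = 0.0500 m.
Summing all 6 pair terms gives U = -2.37 J.

-2.37 J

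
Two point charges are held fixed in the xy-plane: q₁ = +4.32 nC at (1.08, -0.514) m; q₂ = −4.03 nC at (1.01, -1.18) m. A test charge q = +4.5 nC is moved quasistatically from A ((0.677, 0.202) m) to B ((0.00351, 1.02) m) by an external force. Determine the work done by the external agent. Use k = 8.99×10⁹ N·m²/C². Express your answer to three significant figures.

For quasistatic motion the external work equals the change in potential energy: W_ext = qΔV = q(V_B − V_A).
At A: distances to the source charges are 0.822 m, 1.42 m; V_A = Σ kqᵢ/rᵢ = 21.8 V.
At B: distances to the source charges are 1.87 m, 2.42 m; V_B = Σ kqᵢ/rᵢ = 5.75 V.
ΔV = V_B − V_A = -16.0 V.
W_ext = qΔV = (4.50×10⁻⁹ C)(-16.0 V) = -7.22×10⁻⁸ J.

-7.22×10⁻⁸ J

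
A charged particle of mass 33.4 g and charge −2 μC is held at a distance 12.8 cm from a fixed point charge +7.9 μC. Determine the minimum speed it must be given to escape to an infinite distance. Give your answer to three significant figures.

To just escape, total mechanical energy must reach zero at infinity: ½mv²_min + U = 0, so ½mv²_min = −U = |kQq|/r.
|U| = |kQq|/r = (8.99×10⁹ N·m²/C²)(7.90×10⁻⁶)(2.00×10⁻⁶)/(0.128) = 1.11 J.
v_min = √(2|U|/m) = √(2·1.11/0.0334) = 8.15 m/s.

8.15 m/s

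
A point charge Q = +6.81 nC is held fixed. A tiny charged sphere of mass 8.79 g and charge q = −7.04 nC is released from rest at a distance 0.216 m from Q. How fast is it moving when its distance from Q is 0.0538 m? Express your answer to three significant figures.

0.0370 m/s

Only the electrostatic force acts, so mechanical energy is conserved: ½mv² = U₁ − U₂ = kQq(1/r₁ − 1/r₂).
U₁ − U₂ = (8.99×10⁹ N·m²/C²)(6.81×10⁻⁹ C)(-7.04×10⁻⁹ C)(1/0.216 − 1/0.0538) = 6.02×10⁻⁶ J.
v = √(2·6.02×10⁻⁶/8.79×10⁻³) = 0.0370 m/s.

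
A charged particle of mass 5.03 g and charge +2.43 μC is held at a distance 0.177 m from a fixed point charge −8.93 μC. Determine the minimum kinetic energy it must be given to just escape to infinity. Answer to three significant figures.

To just escape, total mechanical energy must reach zero at infinity: ½mv²_min + U = 0, so ½mv²_min = −U = |kQq|/r.
|U| = |kQq|/r = (8.99×10⁹ N·m²/C²)(8.93×10⁻⁶)(2.43×10⁻⁶)/(0.177) = 1.10 J.

1.10 J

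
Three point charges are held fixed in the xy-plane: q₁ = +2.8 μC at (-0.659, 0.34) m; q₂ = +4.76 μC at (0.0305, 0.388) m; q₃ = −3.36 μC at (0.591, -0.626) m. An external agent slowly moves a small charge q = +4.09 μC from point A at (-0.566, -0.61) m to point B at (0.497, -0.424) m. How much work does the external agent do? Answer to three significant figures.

For quasistatic motion the external work equals the change in potential energy: W_ext = qΔV = q(V_B − V_A).
At A: distances to the source charges are 0.955 m, 1.16 m, 1.16 m; V_A = Σ kqᵢ/rᵢ = 3.71×10⁴ V.
At B: distances to the source charges are 1.39 m, 0.936 m, 0.223 m; V_B = Σ kqᵢ/rᵢ = -7.17×10⁴ V.
ΔV = V_B − V_A = -1.09×10⁵ V.
W_ext = qΔV = (4.09×10⁻⁶ C)(-1.09×10⁵ V) = -0.445 J.

-0.445 J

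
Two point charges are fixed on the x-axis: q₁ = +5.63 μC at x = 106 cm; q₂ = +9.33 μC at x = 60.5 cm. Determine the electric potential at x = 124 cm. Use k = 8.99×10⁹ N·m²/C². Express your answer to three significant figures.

The total potential is the scalar sum of each charge's contribution, V = Σ kqᵢ/rᵢ.
Distances from the field point to each charge: r₁ = 0.180 m, r₂ = 0.635 m.
V = k[(5.63×10⁻⁶)/(0.180) + (9.33×10⁻⁶)/(0.635)] = 4.13×10⁵ V.

4.13×10⁵ V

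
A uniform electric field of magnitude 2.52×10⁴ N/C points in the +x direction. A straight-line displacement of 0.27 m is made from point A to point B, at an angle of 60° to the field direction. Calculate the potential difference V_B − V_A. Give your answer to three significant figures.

Only the component of displacement along E changes the potential: ΔV = −E·d·cosθ.
ΔV = −(2.52×10⁴ V/m)(0.270 m)cos60° = -3400 V.

-3400 V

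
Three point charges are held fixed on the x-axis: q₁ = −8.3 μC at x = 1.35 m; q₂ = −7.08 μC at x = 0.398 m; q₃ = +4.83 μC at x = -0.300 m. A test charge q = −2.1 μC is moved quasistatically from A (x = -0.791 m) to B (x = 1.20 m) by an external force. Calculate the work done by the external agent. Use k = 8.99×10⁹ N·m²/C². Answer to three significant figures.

1.15 J

For quasistatic motion the external work equals the change in potential energy: W_ext = qΔV = q(V_B − V_A).
At A: distances to the source charges are 2.14 m, 1.19 m, 0.491 m; V_A = Σ kqᵢ/rᵢ = 52.1 V.
At B: distances to the source charges are 0.150 m, 0.802 m, 1.50 m; V_B = Σ kqᵢ/rᵢ = -5.48×10⁵ V.
ΔV = V_B − V_A = -5.48×10⁵ V.
W_ext = qΔV = (-2.10×10⁻⁶ C)(-5.48×10⁵ V) = 1.15 J.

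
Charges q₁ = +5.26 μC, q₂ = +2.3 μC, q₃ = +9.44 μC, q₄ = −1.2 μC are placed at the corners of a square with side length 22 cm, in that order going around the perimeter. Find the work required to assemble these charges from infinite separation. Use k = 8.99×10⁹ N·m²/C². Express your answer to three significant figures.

The work to assemble the configuration equals its total potential energy, U = Σ kqᵢqⱼ/rᵢⱼ over all pairs.
The four side pairs have separation 0.220 m and the two diagonal pairs 0.311 m.
Summing all 6 pair terms gives U = 2.02 J.

2.02 J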